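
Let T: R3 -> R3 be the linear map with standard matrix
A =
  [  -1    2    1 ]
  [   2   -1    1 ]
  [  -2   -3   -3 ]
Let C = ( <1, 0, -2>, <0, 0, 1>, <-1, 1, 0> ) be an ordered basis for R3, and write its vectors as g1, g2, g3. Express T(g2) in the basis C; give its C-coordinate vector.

Column 2 of [T]_C is the C-coordinate vector of T(g2).
In standard coordinates T(g2) = A g2 = <1, 1, -3>.
Converting to C: <1, 1, -3> = 2g1 + g2 + g3, so the coordinate vector is <2, 1, 1>.

<2, 1, 1>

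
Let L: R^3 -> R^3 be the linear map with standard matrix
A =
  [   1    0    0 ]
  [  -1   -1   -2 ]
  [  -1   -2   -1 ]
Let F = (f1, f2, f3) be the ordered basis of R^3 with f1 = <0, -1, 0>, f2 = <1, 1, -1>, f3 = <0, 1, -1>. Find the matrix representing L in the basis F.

[[-3, 2, 0], [0, 1, 0], [-2, 1, 1]]

Let P have columns f1, ..., f3. Then [L]_F = P^(-1) A P.
Here det P = -1, so P^(-1) is integer; computing A P first and then P^(-1)(A P) gives [[-3, 2, 0], [0, 1, 0], [-2, 1, 1]].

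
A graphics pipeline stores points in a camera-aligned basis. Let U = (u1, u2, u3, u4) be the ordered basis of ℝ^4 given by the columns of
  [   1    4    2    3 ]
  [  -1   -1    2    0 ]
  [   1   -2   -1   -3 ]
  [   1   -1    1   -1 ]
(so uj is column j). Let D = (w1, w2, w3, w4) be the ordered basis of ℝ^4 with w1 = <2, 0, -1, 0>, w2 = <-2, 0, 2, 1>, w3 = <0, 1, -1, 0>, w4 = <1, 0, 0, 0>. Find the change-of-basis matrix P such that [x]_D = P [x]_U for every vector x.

[[2, 1, 1, 1], [1, -1, 1, -1], [-1, -1, 2, 0], [-1, 0, 2, -1]]

Take x = uj: its U-coordinates are the j-th standard unit vector, so P e_j — column j of P — equals [uj]_D.
u1 = 2w1 + w2 - w3 - w4, giving column 1 = <2, 1, -1, -1>; repeating for each j gives P = [[2, 1, 1, 1], [1, -1, 1, -1], [-1, -1, 2, 0], [-1, 0, 2, -1]].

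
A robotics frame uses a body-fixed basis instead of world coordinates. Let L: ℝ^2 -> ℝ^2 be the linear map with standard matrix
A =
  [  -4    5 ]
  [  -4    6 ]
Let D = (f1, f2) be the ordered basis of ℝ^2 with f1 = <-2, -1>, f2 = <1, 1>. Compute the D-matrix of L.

[[-1, 1], [1, 3]]

The j-th column of [L]_D is [L(fj)]_D.
L(f1) = A f1 = <3, 2> = -f1 + f2, so column 1 is <-1, 1>.
Repeating for f2 and assembling the columns gives [[-1, 1], [1, 3]].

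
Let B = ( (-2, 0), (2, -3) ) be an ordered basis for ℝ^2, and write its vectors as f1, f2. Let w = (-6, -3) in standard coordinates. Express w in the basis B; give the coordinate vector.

Write w = c_1 f1 + c_2 f2 and solve for the c_i.
System: -2c_1 + 2c_2 = -6, 0c_1 - 3c_2 = -3; solving gives c_1 = 4, c_2 = 1.
Check: 4f1 + f2 = (-6, -3).

(4, 1)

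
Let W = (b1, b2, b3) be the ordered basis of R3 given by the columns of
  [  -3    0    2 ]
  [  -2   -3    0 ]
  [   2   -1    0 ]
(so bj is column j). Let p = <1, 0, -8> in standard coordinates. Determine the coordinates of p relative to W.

Write p = c_1 b1 + ... + c_3 b3 and solve for the c_i.
Solving this 3x3 system gives c = (-3, 2, -4).
Check: -3b1 + 2b2 - 4b3 = <1, 0, -8>.

<-3, 2, -4>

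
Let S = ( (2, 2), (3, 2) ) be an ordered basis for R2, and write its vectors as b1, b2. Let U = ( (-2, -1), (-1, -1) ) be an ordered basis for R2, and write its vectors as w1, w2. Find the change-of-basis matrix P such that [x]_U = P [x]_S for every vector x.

Let M have columns bj and N have columns wj. Then for every x, N [x]_U = x = M [x]_S, so P = N^(-1) M.
Since det N = 1, N^(-1) has integer entries; multiplying gives P = [[0, -1], [-2, -1]].

[[0, -1], [-2, -1]]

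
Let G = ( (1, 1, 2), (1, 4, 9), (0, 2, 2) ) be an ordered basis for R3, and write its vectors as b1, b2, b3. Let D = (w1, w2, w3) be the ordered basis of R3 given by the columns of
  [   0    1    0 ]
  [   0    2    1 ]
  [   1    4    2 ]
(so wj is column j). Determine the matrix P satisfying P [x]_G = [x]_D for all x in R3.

[[0, 1, -2], [1, 1, 0], [-1, 2, 2]]

Take x = bj: its G-coordinates are the j-th standard unit vector, so P e_j — column j of P — equals [bj]_D.
b1 = 0·w1 + w2 - w3, giving column 1 = (0, 1, -1); repeating for each j gives P = [[0, 1, -2], [1, 1, 0], [-1, 2, 2]].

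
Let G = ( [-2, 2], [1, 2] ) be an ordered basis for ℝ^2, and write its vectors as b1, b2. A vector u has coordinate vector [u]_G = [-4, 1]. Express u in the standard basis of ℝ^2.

u = M [u]_G, where M has columns b1, b2.
Carrying out the matrix-vector product, u = [9, -6].

[9, -6]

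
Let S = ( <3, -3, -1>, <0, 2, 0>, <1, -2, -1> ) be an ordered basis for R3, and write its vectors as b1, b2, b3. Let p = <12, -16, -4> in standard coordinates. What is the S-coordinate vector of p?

<4, -2, 0>

[p]_S is the unique c with M c = p, where M has columns b1, ..., b3.
Row-reducing the augmented matrix [M | p] gives c = (4, -2, 0).
Check: 4b1 - 2b2 + 0·b3 = <12, -16, -4>.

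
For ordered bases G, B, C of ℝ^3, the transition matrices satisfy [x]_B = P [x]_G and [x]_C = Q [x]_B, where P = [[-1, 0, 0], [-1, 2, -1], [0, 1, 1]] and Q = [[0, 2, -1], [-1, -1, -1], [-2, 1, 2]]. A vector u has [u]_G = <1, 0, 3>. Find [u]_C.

First [u]_B = P [u]_G = <-1, -4, 3>.
Then [u]_C = Q [u]_B = <-11, 2, 4>.

<-11, 2, 4>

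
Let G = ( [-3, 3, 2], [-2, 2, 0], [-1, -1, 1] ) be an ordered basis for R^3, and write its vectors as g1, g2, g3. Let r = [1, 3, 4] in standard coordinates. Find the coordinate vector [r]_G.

[3, -4, -2]

[r]_G is the unique c with M c = r, where M has columns g1, ..., g3.
Row-reducing the augmented matrix [M | r] gives c = (3, -4, -2).
Check: 3g1 - 4g2 - 2g3 = [1, 3, 4].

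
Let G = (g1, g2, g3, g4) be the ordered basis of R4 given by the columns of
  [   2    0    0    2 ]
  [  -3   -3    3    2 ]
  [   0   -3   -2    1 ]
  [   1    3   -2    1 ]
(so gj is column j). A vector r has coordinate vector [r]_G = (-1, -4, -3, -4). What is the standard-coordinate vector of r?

(-10, -2, 14, -11)

The coordinates say r = -g1 - 4g2 - 3g3 - 4g4; adding the scaled basis vectors gives (-10, -2, 14, -11).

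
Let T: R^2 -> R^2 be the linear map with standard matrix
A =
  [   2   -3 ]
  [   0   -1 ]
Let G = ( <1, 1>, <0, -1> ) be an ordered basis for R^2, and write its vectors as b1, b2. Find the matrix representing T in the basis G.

The j-th column of [T]_G is [T(bj)]_G.
T(b1) = A b1 = <-1, -1> = -b1 + 0·b2, so column 1 is <-1, 0>.
Repeating for b2 and assembling the columns gives [[-1, 3], [0, 2]].

[[-1, 3], [0, 2]]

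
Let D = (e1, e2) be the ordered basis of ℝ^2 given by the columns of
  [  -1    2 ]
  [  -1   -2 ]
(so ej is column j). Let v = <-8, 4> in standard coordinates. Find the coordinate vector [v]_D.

[v]_D is the unique c with M c = v, where M has columns e1, e2.
System: -c_1 + 2c_2 = -8, -c_1 - 2c_2 = 4; solving gives c_1 = 2, c_2 = -3.
Check: 2e1 - 3e2 = <-8, 4>.

<2, -3>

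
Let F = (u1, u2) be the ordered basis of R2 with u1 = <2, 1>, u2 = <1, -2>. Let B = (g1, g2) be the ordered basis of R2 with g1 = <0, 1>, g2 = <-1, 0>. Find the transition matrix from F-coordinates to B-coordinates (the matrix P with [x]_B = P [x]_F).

[[1, -2], [-2, -1]]

Let M have columns uj and N have columns gj. Then for every x, N [x]_B = x = M [x]_F, so P = N^(-1) M.
Since det N = 1, N^(-1) has integer entries; multiplying gives P = [[1, -2], [-2, -1]].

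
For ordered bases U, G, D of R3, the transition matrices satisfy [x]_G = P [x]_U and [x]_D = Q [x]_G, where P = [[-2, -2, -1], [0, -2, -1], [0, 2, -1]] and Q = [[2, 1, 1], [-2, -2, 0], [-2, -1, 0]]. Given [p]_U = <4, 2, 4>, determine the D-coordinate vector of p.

First [p]_G = P [p]_U = <-16, -8, 0>.
Then [p]_D = Q [p]_G = <-40, 48, 40>.

<-40, 48, 40>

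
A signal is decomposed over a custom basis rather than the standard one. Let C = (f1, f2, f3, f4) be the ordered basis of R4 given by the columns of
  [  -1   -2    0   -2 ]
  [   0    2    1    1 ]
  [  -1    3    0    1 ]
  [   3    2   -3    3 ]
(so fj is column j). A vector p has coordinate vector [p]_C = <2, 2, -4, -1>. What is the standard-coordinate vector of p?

<-4, -1, 3, 19>

p = M [p]_C, where M has columns f1, ..., f4.
Carrying out the matrix-vector product, p = <-4, -1, 3, 19>.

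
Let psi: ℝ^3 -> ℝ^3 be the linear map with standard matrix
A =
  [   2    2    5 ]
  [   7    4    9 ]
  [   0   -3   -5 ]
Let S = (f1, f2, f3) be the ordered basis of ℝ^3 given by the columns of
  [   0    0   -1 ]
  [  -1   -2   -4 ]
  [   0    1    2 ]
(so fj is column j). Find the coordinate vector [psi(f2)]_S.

<-3, 3, -1>

Column 2 of [psi]_S is the S-coordinate vector of psi(f2).
In standard coordinates psi(f2) = A f2 = <1, 1, 1>.
Converting to S: <1, 1, 1> = -3f1 + 3f2 - f3, so the coordinate vector is <-3, 3, -1>.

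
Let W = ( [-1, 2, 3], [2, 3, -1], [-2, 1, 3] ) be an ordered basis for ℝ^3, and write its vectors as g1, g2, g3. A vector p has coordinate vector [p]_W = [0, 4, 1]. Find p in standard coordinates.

[6, 13, -1]

By definition p = 0·g1 + 4g2 + g3.
Summing componentwise gives [6, 13, -1].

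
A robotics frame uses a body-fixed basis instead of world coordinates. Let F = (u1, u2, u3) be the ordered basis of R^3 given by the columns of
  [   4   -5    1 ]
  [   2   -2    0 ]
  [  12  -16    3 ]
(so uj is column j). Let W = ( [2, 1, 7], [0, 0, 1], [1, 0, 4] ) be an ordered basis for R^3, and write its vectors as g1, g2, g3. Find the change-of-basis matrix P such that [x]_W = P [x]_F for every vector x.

Column j of P is [uj]_W, since P maps F-coordinates to W-coordinates.
Expressing u1 in W: u1 = 2g1 - 2g2 + 0·g3, so column 1 of P is [2, -2, 0].
Doing the same for each uj gives P = [[2, -2, 0], [-2, 2, -1], [0, -1, 1]].

[[2, -2, 0], [-2, 2, -1], [0, -1, 1]]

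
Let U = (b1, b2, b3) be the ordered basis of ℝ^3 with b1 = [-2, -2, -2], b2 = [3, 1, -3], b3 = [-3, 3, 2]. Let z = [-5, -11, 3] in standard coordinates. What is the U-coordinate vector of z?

[1, -3, -2]

[z]_U is the unique c with M c = z, where M has columns b1, ..., b3.
Gaussian elimination on [M | z] yields c = (1, -3, -2).
Check: b1 - 3b2 - 2b3 = [-5, -11, 3].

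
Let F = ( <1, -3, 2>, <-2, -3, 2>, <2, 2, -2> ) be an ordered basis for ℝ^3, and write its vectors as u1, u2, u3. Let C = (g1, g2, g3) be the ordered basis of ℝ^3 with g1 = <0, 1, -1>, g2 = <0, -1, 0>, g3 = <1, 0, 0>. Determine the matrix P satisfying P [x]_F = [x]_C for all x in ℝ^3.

[[-2, -2, 2], [1, 1, 0], [1, -2, 2]]

Take x = uj: its F-coordinates are the j-th standard unit vector, so P e_j — column j of P — equals [uj]_C.
u1 = -2g1 + g2 + g3, giving column 1 = <-2, 1, 1>; repeating for each j gives P = [[-2, -2, 2], [1, 1, 0], [1, -2, 2]].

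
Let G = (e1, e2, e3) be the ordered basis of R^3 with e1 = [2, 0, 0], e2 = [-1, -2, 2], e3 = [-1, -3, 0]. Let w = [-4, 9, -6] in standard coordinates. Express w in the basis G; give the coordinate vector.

We seek scalars with c_1 e1 + ... + c_3 e3 = w; equivalently solve M c = w where the columns of M are e1, ..., e3.
Gaussian elimination on [M | w] yields c = (-4, -3, -1).
Check: -4e1 - 3e2 - e3 = [-4, 9, -6].

[-4, -3, -1]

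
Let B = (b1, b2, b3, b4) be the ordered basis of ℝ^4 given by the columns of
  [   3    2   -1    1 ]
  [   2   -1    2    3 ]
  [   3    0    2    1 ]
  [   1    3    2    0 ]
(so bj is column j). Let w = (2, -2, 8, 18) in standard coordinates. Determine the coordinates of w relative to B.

We seek scalars with c_1 b1 + ... + c_4 b4 = w; equivalently solve M c = w where the columns of M are b1, ..., b4.
Gaussian elimination on [M | w] yields c = (1, 3, 4, -3).
Check: b1 + 3b2 + 4b3 - 3b4 = (2, -2, 8, 18).

(1, 3, 4, -3)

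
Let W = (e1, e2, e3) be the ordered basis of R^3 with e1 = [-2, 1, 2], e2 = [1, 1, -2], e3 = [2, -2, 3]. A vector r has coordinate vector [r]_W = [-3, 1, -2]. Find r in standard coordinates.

[3, 2, -14]

The coordinates say r = -3e1 + e2 - 2e3; adding the scaled basis vectors gives [3, 2, -14].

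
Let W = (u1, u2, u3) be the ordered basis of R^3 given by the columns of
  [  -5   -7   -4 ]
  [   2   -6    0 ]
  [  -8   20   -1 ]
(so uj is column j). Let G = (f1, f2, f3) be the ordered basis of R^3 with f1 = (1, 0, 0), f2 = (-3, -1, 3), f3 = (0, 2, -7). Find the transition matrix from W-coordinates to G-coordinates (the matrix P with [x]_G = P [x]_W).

Take x = uj: its W-coordinates are the j-th standard unit vector, so P e_j — column j of P — equals [uj]_G.
u1 = f1 + 2f2 + 2f3, giving column 1 = (1, 2, 2); repeating for each j gives P = [[1, -1, 2], [2, 2, 2], [2, -2, 1]].

[[1, -1, 2], [2, 2, 2], [2, -2, 1]]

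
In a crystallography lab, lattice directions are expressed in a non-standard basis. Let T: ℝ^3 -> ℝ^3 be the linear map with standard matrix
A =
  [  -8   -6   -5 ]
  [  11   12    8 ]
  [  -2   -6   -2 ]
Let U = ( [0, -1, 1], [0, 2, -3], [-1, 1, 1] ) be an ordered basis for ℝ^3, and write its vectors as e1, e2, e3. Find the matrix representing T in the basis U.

The j-th column of [T]_U is [T(ej)]_U.
T(e1) = A e1 = [1, -4, 4] = -e1 - 2e2 - e3, so column 1 is [-1, -2, -1].
Repeating for e2, e3 and assembling the columns gives [[-1, -3, 0], [-2, 0, 3], [-1, -3, 3]].

[[-1, -3, 0], [-2, 0, 3], [-1, -3, 3]]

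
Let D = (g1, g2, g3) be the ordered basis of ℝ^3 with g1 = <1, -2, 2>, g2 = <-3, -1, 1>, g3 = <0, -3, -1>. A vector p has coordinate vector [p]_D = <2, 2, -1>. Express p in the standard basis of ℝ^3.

<-4, -3, 7>

p = M [p]_D, where M has columns g1, ..., g3.
Carrying out the matrix-vector product, p = <-4, -3, 7>.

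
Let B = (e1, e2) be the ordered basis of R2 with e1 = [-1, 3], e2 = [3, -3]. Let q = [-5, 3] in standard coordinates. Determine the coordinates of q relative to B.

We seek scalars with c_1 e1 + c_2 e2 = q; equivalently solve M c = q where the columns of M are e1, e2.
System: -c_1 + 3c_2 = -5, 3c_1 - 3c_2 = 3; solving gives c_1 = -1, c_2 = -2.
Check: -e1 - 2e2 = [-5, 3].

[-1, -2]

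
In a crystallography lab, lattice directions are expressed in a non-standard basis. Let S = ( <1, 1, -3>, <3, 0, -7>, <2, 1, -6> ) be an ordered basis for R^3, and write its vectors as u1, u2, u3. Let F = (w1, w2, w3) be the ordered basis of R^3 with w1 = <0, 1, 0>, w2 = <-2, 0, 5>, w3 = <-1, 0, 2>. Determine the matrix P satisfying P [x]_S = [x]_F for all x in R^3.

[[1, 0, 1], [-1, -1, -2], [1, -1, 2]]

Column j of P is [uj]_F, since P maps S-coordinates to F-coordinates.
Expressing u1 in F: u1 = w1 - w2 + w3, so column 1 of P is <1, -1, 1>.
Doing the same for each uj gives P = [[1, 0, 1], [-1, -1, -2], [1, -1, 2]].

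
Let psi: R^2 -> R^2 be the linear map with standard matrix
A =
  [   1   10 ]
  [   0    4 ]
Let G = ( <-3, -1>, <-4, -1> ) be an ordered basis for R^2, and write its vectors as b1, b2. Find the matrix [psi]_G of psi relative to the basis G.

With P the matrix whose columns are b1, b2, [psi]_G = P^(-1) A P.
Column by column: psi(b1) = A b1 = <-13, -4>; its G-coordinates <3, 1> give column 1.
Continuing for each basis vector yields [psi]_G = [[3, 2], [1, 2]].

[[3, 2], [1, 2]]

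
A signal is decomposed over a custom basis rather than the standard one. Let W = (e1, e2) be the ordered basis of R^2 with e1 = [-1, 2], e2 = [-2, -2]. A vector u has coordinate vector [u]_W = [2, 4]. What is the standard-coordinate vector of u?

[-10, -4]

u = M [u]_W, where M has columns e1, e2.
Carrying out the matrix-vector product, u = [-10, -4].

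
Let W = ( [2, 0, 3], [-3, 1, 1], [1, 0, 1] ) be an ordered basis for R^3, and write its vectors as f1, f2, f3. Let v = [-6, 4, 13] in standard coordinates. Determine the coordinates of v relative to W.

[3, 4, 0]

[v]_W is the unique c with M c = v, where M has columns f1, ..., f3.
Row-reducing the augmented matrix [M | v] gives c = (3, 4, 0).
Check: 3f1 + 4f2 + 0·f3 = [-6, 4, 13].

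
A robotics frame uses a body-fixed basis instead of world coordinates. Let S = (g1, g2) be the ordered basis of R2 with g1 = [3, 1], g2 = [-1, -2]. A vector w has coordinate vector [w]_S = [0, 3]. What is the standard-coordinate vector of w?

The coordinates say w = 0·g1 + 3g2; adding the scaled basis vectors gives [-3, -6].

[-3, -6]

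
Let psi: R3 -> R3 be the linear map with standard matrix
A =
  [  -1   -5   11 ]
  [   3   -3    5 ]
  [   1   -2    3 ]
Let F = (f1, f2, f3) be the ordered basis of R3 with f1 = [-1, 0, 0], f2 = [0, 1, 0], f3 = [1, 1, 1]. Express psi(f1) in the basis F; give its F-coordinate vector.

Column 1 of [psi]_F is the F-coordinate vector of psi(f1).
In standard coordinates psi(f1) = A f1 = [1, -3, -1].
Converting to F: [1, -3, -1] = -2f1 - 2f2 - f3, so the coordinate vector is [-2, -2, -1].

[-2, -2, -1]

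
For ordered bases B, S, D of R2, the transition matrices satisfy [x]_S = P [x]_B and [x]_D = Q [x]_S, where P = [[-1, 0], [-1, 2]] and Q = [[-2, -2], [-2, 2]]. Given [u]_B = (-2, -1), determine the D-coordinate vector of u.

(-4, -4)

Composing the changes, [u]_D = Q P [u]_B.
Q P = [[4, -4], [0, 4]]; applying this to (-2, -1) gives (-4, -4).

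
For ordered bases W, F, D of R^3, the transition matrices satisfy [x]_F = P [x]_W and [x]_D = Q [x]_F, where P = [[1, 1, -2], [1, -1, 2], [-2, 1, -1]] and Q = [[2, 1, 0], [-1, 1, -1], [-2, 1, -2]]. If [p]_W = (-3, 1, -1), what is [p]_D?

First [p]_F = P [p]_W = (0, -6, 8).
Then [p]_D = Q [p]_F = (-6, -14, -22).

(-6, -14, -22)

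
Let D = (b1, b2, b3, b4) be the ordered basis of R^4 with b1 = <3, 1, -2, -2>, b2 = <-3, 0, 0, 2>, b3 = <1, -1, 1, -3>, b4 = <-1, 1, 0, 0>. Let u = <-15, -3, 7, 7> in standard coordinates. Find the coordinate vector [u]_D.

<-3, 2, 1, 1>

We seek scalars with c_1 b1 + ... + c_4 b4 = u; equivalently solve M c = u where the columns of M are b1, ..., b4.
Row-reducing the augmented matrix [M | u] gives c = (-3, 2, 1, 1).
Check: -3b1 + 2b2 + b3 + b4 = <-15, -3, 7, 7>.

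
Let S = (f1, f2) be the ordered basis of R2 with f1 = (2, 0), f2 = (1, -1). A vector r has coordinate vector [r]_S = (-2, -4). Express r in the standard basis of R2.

r = M [r]_S, where M has columns f1, f2.
Carrying out the matrix-vector product, r = (-8, 4).

(-8, 4)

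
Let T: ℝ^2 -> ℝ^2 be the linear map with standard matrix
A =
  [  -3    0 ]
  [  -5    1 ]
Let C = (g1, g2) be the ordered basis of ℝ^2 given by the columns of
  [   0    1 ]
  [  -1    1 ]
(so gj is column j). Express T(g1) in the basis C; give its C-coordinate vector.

[1, 0]

Column 1 of [T]_C is the C-coordinate vector of T(g1).
In standard coordinates T(g1) = A g1 = [0, -1].
Converting to C: [0, -1] = g1 + 0·g2, so the coordinate vector is [1, 0].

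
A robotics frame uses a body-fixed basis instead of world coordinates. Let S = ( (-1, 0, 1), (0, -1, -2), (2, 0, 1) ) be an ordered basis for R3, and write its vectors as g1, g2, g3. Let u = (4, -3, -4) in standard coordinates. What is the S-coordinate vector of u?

(0, 3, 2)

Write u = c_1 g1 + ... + c_3 g3 and solve for the c_i.
Gaussian elimination on [M | u] yields c = (0, 3, 2).
Check: 0·g1 + 3g2 + 2g3 = (4, -3, -4).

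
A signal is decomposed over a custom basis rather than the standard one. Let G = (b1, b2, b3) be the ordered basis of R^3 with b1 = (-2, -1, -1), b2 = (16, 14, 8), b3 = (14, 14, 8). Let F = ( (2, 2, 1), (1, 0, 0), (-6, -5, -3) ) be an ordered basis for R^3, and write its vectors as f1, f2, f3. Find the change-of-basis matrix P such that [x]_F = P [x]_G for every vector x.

[[2, 2, 2], [0, 0, -2], [1, -2, -2]]

Take x = bj: its G-coordinates are the j-th standard unit vector, so P e_j — column j of P — equals [bj]_F.
b1 = 2f1 + 0·f2 + f3, giving column 1 = (2, 0, 1); repeating for each j gives P = [[2, 2, 2], [0, 0, -2], [1, -2, -2]].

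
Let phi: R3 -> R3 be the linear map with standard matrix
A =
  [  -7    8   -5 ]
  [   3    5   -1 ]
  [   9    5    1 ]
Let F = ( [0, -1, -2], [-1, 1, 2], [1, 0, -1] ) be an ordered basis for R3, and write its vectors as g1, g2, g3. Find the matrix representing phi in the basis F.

[[2, -3, -2], [-1, -3, 2], [1, 2, 0]]

Let P have columns g1, ..., g3. Then [phi]_F = P^(-1) A P.
Here det P = 1, so P^(-1) is integer; computing A P first and then P^(-1)(A P) gives [[2, -3, -2], [-1, -3, 2], [1, 2, 0]].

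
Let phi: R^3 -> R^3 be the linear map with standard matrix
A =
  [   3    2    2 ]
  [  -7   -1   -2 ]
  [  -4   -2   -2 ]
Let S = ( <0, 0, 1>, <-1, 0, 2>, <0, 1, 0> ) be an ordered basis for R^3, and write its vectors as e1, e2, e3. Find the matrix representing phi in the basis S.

[[2, 2, 2], [-2, -1, -2], [-2, 3, -1]]

Let P have columns e1, ..., e3. Then [phi]_S = P^(-1) A P.
Here det P = -1, so P^(-1) is integer; computing A P first and then P^(-1)(A P) gives [[2, 2, 2], [-2, -1, -2], [-2, 3, -1]].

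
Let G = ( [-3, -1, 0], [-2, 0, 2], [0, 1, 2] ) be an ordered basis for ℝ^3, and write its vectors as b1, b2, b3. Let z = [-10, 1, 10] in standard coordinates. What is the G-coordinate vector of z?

[2, 2, 3]

We seek scalars with c_1 b1 + ... + c_3 b3 = z; equivalently solve M c = z where the columns of M are b1, ..., b3.
Row-reducing the augmented matrix [M | z] gives c = (2, 2, 3).
Check: 2b1 + 2b2 + 3b3 = [-10, 1, 10].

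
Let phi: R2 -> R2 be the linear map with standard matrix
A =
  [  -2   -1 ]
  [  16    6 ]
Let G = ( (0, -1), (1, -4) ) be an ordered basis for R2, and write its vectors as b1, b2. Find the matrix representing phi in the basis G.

Let P have columns b1, b2. Then [phi]_G = P^(-1) A P.
Here det P = 1, so P^(-1) is integer; computing A P first and then P^(-1)(A P) gives [[2, 0], [1, 2]].

[[2, 0], [1, 2]]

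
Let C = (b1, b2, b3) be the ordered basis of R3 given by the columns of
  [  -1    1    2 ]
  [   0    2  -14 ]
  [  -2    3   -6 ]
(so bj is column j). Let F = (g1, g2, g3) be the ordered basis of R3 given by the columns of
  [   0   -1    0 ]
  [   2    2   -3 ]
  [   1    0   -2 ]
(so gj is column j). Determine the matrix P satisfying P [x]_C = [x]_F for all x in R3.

Column j of P is [bj]_F, since P maps C-coordinates to F-coordinates.
Expressing b1 in F: b1 = 2g1 + g2 + 2g3, so column 1 of P is [2, 1, 2].
Doing the same for each bj gives P = [[2, -1, -2], [1, -1, -2], [2, -2, 2]].

[[2, -1, -2], [1, -1, -2], [2, -2, 2]]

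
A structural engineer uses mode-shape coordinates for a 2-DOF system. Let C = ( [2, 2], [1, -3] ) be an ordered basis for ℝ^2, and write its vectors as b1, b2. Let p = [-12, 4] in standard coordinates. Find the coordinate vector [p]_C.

[-4, -4]

[p]_C is the unique c with M c = p, where M has columns b1, b2.
System: 2c_1 + c_2 = -12, 2c_1 - 3c_2 = 4; solving gives c_1 = -4, c_2 = -4.
Check: -4b1 - 4b2 = [-12, 4].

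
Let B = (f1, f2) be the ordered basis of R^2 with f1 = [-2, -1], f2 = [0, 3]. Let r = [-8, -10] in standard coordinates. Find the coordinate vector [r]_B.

[r]_B is the unique c with M c = r, where M has columns f1, f2.
System: -2c_1 + 0c_2 = -8, -c_1 + 3c_2 = -10; solving gives c_1 = 4, c_2 = -2.
Check: 4f1 - 2f2 = [-8, -10].

[4, -2]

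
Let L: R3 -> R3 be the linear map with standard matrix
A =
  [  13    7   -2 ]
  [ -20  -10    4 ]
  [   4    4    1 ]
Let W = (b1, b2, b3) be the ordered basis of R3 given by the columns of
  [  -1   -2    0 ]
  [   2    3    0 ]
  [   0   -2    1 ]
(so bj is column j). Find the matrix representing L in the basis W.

[[3, 1, 2], [-2, 0, 0], [0, 2, 1]]

With P the matrix whose columns are b1, ..., b3, [L]_W = P^(-1) A P.
Column by column: L(b1) = A b1 = [1, 0, 4]; its W-coordinates [3, -2, 0] give column 1.
Continuing for each basis vector yields [L]_W = [[3, 1, 2], [-2, 0, 0], [0, 2, 1]].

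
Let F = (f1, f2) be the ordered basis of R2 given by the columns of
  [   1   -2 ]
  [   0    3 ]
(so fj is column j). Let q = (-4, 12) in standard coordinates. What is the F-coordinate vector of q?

(4, 4)

We seek scalars with c_1 f1 + c_2 f2 = q; equivalently solve M c = q where the columns of M are f1, f2.
System: c_1 - 2c_2 = -4, 0c_1 + 3c_2 = 12; solving gives c_1 = 4, c_2 = 4.
Check: 4f1 + 4f2 = (-4, 12).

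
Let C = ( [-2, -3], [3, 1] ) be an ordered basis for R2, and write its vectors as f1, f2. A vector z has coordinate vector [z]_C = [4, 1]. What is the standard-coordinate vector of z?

[-5, -11]

By definition z = 4f1 + f2.
Summing componentwise gives [-5, -11].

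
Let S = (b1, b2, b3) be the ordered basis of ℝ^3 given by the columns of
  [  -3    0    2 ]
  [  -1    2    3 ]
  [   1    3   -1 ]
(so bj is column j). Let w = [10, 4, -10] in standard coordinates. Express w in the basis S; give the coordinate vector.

We seek scalars with c_1 b1 + ... + c_3 b3 = w; equivalently solve M c = w where the columns of M are b1, ..., b3.
Row-reducing the augmented matrix [M | w] gives c = (-2, -2, 2).
Check: -2b1 - 2b2 + 2b3 = [10, 4, -10].

[-2, -2, 2]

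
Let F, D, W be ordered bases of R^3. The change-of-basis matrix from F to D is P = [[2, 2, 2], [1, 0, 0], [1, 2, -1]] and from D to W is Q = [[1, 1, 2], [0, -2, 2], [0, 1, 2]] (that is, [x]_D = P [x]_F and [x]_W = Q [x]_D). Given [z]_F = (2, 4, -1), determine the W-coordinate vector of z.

Composing the changes, [z]_W = Q P [z]_F.
Q P = [[5, 6, 0], [0, 4, -2], [3, 4, -2]]; applying this to (2, 4, -1) gives (34, 18, 24).

(34, 18, 24)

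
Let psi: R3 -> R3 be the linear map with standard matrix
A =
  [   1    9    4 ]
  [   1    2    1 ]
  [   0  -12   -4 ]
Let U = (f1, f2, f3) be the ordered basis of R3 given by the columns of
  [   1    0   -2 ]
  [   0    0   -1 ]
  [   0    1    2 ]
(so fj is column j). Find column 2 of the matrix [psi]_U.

Column 2 of [psi]_U is the U-coordinate vector of psi(f2).
In standard coordinates psi(f2) = A f2 = <4, 1, -4>.
Converting to U: <4, 1, -4> = 2f1 - 2f2 - f3, so the coordinate vector is <2, -2, -1>.

<2, -2, -1>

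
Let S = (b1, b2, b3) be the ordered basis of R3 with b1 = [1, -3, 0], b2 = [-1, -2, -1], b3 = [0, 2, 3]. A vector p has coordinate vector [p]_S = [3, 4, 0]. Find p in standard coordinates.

The coordinates say p = 3b1 + 4b2 + 0·b3; adding the scaled basis vectors gives [-1, -17, -4].

[-1, -17, -4]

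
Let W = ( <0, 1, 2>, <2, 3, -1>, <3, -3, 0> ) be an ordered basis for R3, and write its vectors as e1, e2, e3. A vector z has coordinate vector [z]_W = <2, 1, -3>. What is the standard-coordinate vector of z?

The coordinates say z = 2e1 + e2 - 3e3; adding the scaled basis vectors gives <-7, 14, 3>.

<-7, 14, 3>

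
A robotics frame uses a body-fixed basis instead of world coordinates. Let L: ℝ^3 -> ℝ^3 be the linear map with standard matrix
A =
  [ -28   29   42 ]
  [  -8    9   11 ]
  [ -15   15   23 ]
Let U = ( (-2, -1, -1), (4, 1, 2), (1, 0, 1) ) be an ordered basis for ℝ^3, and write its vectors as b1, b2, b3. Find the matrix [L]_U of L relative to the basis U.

[[1, 2, 0], [-3, 1, 3], [-1, 1, 2]]

The j-th column of [L]_U is [L(bj)]_U.
L(b1) = A b1 = (-15, -4, -8) = b1 - 3b2 - b3, so column 1 is (1, -3, -1).
Repeating for b2, b3 and assembling the columns gives [[1, 2, 0], [-3, 1, 3], [-1, 1, 2]].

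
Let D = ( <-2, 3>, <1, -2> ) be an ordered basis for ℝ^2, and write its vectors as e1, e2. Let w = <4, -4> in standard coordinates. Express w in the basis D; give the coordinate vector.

<-4, -4>

Write w = c_1 e1 + c_2 e2 and solve for the c_i.
System: -2c_1 + c_2 = 4, 3c_1 - 2c_2 = -4; solving gives c_1 = -4, c_2 = -4.
Check: -4e1 - 4e2 = <4, -4>.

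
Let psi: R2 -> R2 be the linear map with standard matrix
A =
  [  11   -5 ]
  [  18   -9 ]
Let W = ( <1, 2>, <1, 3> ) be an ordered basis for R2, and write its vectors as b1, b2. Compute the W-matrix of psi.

The j-th column of [psi]_W is [psi(bj)]_W.
psi(b1) = A b1 = <1, 0> = 3b1 - 2b2, so column 1 is <3, -2>.
Repeating for b2 and assembling the columns gives [[3, -3], [-2, -1]].

[[3, -3], [-2, -1]]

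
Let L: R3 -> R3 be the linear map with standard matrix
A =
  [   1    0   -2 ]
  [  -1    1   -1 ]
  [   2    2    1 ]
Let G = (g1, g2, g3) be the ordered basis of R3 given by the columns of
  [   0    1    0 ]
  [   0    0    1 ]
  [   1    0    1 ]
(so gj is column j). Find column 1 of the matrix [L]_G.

Compute L(g1) = A g1 = <-2, -1, 1> in standard coordinates.
Then write this in G-coordinates: solve for y in y_1 g1 + ... + y_3 g3 = <-2, -1, 1>.
This gives y = <2, -2, -1>, which is column 1 of [L]_G.

<2, -2, -1>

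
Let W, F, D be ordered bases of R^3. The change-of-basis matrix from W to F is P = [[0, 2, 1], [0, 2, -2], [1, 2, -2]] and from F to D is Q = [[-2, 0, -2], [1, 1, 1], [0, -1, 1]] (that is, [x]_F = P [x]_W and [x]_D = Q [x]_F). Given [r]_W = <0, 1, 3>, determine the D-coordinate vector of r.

First [r]_F = P [r]_W = <5, -4, -4>.
Then [r]_D = Q [r]_F = <-2, -3, 0>.

<-2, -3, 0>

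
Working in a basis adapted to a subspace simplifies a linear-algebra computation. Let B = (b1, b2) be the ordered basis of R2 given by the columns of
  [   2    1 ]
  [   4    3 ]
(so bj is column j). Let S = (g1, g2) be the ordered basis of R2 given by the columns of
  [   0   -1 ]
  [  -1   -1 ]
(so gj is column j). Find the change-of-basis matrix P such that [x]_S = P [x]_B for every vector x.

[[-2, -2], [-2, -1]]

Let M have columns bj and N have columns gj. Then for every x, N [x]_S = x = M [x]_B, so P = N^(-1) M.
Since det N = -1, N^(-1) has integer entries; multiplying gives P = [[-2, -2], [-2, -1]].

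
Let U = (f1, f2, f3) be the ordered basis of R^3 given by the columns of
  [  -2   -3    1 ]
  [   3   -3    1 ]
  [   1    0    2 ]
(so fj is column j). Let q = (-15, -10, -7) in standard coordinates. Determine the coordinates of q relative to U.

(1, 3, -4)

[q]_U is the unique c with M c = q, where M has columns f1, ..., f3.
Gaussian elimination on [M | q] yields c = (1, 3, -4).
Check: f1 + 3f2 - 4f3 = (-15, -10, -7).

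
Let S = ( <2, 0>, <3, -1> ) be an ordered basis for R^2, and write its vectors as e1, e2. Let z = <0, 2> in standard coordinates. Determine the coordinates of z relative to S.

We seek scalars with c_1 e1 + c_2 e2 = z; equivalently solve M c = z where the columns of M are e1, e2.
System: 2c_1 + 3c_2 = 0, 0c_1 - c_2 = 2; solving gives c_1 = 3, c_2 = -2.
Check: 3e1 - 2e2 = <0, 2>.

<3, -2>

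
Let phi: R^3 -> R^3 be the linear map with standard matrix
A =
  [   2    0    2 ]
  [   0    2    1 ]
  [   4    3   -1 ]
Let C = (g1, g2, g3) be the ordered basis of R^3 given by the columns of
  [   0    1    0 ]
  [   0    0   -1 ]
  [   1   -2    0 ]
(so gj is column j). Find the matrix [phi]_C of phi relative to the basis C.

[[3, 2, -3], [2, -2, 0], [-1, 2, 2]]

With P the matrix whose columns are g1, ..., g3, [phi]_C = P^(-1) A P.
Column by column: phi(g1) = A g1 = (2, 1, -1); its C-coordinates (3, 2, -1) give column 1.
Continuing for each basis vector yields [phi]_C = [[3, 2, -3], [2, -2, 0], [-1, 2, 2]].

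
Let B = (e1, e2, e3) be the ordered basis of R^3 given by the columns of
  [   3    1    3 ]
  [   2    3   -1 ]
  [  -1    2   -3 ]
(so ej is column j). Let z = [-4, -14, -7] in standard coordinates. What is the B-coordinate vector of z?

[-4, -1, 3]

[z]_B is the unique c with M c = z, where M has columns e1, ..., e3.
Row-reducing the augmented matrix [M | z] gives c = (-4, -1, 3).
Check: -4e1 - e2 + 3e3 = [-4, -14, -7].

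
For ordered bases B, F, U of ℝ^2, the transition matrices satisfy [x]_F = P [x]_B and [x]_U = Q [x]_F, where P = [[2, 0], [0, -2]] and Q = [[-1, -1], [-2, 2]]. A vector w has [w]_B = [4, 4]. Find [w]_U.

Composing the changes, [w]_U = Q P [w]_B.
Q P = [[-2, 2], [-4, -4]]; applying this to [4, 4] gives [0, -32].

[0, -32]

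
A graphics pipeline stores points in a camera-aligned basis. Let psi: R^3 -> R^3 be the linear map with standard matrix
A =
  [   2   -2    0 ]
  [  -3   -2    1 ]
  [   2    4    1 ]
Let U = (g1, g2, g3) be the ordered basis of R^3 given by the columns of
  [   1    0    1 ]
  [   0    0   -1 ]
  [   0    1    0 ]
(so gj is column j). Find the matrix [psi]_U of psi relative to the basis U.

[[-1, 1, 3], [2, 1, -2], [3, -1, 1]]

With P the matrix whose columns are g1, ..., g3, [psi]_U = P^(-1) A P.
Column by column: psi(g1) = A g1 = (2, -3, 2); its U-coordinates (-1, 2, 3) give column 1.
Continuing for each basis vector yields [psi]_U = [[-1, 1, 3], [2, 1, -2], [3, -1, 1]].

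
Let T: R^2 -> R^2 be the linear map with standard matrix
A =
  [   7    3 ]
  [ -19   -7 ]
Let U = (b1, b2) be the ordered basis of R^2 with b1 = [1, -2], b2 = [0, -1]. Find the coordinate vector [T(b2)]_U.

[-3, -1]

Compute T(b2) = A b2 = [-3, 7] in standard coordinates.
Then write this in U-coordinates: solve for y in y_1 b1 + y_2 b2 = [-3, 7].
This gives y = [-3, -1], which is column 2 of [T]_U.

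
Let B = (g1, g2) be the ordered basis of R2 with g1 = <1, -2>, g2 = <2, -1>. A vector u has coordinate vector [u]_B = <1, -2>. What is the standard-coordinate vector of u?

<-3, 0>

The coordinates say u = g1 - 2g2; adding the scaled basis vectors gives <-3, 0>.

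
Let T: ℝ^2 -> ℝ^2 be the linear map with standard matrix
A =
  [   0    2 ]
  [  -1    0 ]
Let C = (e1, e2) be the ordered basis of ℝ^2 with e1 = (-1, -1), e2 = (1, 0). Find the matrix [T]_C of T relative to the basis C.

The j-th column of [T]_C is [T(ej)]_C.
T(e1) = A e1 = (-2, 1) = -e1 - 3e2, so column 1 is (-1, -3).
Repeating for e2 and assembling the columns gives [[-1, 1], [-3, 1]].

[[-1, 1], [-3, 1]]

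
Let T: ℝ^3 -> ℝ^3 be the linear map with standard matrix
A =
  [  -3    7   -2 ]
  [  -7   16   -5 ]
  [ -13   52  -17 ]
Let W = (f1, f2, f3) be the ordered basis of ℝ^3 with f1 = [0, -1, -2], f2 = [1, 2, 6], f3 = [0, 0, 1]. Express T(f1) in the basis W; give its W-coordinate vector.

Compute T(f1) = A f1 = [-3, -6, -18] in standard coordinates.
Then write this in W-coordinates: solve for y in y_1 f1 + ... + y_3 f3 = [-3, -6, -18].
This gives y = [0, -3, 0], which is column 1 of [T]_W.

[0, -3, 0]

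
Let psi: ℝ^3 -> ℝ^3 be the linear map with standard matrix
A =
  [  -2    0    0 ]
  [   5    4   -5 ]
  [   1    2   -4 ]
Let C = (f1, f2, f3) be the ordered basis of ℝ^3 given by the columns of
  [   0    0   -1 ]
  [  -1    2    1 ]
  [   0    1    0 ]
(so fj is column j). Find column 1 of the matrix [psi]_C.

(0, -2, 0)

Compute psi(f1) = A f1 = (0, -4, -2) in standard coordinates.
Then write this in C-coordinates: solve for y in y_1 f1 + ... + y_3 f3 = (0, -4, -2).
This gives y = (0, -2, 0), which is column 1 of [psi]_C.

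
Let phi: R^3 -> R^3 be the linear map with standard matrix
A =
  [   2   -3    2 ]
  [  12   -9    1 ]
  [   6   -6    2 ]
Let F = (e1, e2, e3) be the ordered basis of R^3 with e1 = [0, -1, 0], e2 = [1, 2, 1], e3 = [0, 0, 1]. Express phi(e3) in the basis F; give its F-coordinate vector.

Compute phi(e3) = A e3 = [2, 1, 2] in standard coordinates.
Then write this in F-coordinates: solve for y in y_1 e1 + ... + y_3 e3 = [2, 1, 2].
This gives y = [3, 2, 0], which is column 3 of [phi]_F.

[3, 2, 0]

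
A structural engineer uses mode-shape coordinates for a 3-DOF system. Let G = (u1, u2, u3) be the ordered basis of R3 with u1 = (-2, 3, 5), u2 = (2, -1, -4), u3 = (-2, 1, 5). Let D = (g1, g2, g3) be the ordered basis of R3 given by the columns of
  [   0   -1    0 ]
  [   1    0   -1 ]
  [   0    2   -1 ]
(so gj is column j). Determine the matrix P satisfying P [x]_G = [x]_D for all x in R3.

Let M have columns uj and N have columns gj. Then for every x, N [x]_D = x = M [x]_G, so P = N^(-1) M.
Since det N = -1, N^(-1) has integer entries; multiplying gives P = [[2, -1, 0], [2, -2, 2], [-1, 0, -1]].

[[2, -1, 0], [2, -2, 2], [-1, 0, -1]]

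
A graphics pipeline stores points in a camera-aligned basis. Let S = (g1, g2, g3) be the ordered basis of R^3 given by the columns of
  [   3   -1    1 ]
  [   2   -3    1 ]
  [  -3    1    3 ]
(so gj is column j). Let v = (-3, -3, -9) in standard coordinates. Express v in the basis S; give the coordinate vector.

(0, 0, -3)

[v]_S is the unique c with M c = v, where M has columns g1, ..., g3.
Gaussian elimination on [M | v] yields c = (0, 0, -3).
Check: 0·g1 + 0·g2 - 3g3 = (-3, -3, -9).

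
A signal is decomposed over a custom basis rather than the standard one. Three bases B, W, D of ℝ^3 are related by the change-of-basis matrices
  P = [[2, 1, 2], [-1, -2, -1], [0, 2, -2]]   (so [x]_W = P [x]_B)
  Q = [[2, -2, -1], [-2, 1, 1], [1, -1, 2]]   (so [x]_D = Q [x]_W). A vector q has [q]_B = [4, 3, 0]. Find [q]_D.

[36, -26, 33]

Composing the changes, [q]_D = Q P [q]_B.
Q P = [[6, 4, 8], [-5, -2, -7], [3, 7, -1]]; applying this to [4, 3, 0] gives [36, -26, 33].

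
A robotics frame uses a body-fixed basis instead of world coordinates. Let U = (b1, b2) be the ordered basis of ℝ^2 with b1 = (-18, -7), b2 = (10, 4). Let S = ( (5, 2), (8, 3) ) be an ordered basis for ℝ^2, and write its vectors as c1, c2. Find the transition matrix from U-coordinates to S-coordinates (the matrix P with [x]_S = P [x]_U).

Let M have columns bj and N have columns cj. Then for every x, N [x]_S = x = M [x]_U, so P = N^(-1) M.
Since det N = -1, N^(-1) has integer entries; multiplying gives P = [[-2, 2], [-1, 0]].

[[-2, 2], [-1, 0]]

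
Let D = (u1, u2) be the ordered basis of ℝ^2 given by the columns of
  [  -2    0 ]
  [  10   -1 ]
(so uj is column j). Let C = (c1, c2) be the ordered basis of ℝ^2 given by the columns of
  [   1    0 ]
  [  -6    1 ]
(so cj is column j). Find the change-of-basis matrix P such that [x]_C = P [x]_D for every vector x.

Take x = uj: its D-coordinates are the j-th standard unit vector, so P e_j — column j of P — equals [uj]_C.
u1 = -2c1 - 2c2, giving column 1 = <-2, -2>; repeating for each j gives P = [[-2, 0], [-2, -1]].

[[-2, 0], [-2, -1]]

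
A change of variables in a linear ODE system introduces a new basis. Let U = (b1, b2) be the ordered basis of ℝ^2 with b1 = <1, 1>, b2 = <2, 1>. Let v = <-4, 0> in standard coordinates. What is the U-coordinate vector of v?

We seek scalars with c_1 b1 + c_2 b2 = v; equivalently solve M c = v where the columns of M are b1, b2.
System: c_1 + 2c_2 = -4, c_1 + c_2 = 0; solving gives c_1 = 4, c_2 = -4.
Check: 4b1 - 4b2 = <-4, 0>.

<4, -4>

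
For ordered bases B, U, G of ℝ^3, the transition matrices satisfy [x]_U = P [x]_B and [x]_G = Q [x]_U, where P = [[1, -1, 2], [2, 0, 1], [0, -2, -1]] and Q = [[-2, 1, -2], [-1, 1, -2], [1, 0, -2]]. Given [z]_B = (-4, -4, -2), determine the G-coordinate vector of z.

(-22, -26, -24)

Apply P to get U-coordinates (-4, -10, 10), then Q to get G-coordinates.
The result is [z]_G = (-22, -26, -24).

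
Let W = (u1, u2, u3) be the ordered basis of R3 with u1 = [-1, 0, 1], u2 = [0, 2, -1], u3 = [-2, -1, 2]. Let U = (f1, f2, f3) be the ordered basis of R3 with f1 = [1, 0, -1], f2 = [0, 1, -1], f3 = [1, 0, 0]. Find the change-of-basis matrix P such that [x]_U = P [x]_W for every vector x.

[[-1, -1, -1], [0, 2, -1], [0, 1, -1]]

Column j of P is [uj]_U, since P maps W-coordinates to U-coordinates.
Expressing u1 in U: u1 = -f1 + 0·f2 + 0·f3, so column 1 of P is [-1, 0, 0].
Doing the same for each uj gives P = [[-1, -1, -1], [0, 2, -1], [0, 1, -1]].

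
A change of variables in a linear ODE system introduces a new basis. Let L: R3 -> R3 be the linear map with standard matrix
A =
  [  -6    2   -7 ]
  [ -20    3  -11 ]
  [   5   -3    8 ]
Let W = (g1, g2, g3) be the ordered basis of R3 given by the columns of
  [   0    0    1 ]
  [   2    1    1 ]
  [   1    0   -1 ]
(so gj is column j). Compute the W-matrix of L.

The j-th column of [L]_W is [L(gj)]_W.
L(g1) = A g1 = [-3, -5, 2] = -g1 + 0·g2 - 3g3, so column 1 is [-1, 0, -3].
Repeating for g2, g3 and assembling the columns gives [[-1, -1, -3], [0, 3, -3], [-3, 2, 3]].

[[-1, -1, -3], [0, 3, -3], [-3, 2, 3]]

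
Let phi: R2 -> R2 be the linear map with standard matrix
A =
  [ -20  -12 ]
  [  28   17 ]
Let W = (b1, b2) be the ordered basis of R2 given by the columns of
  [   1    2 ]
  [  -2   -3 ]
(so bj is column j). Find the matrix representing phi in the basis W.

The j-th column of [phi]_W is [phi(bj)]_W.
phi(b1) = A b1 = <4, -6> = 0·b1 + 2b2, so column 1 is <0, 2>.
Repeating for b2 and assembling the columns gives [[0, 2], [2, -3]].

[[0, 2], [2, -3]]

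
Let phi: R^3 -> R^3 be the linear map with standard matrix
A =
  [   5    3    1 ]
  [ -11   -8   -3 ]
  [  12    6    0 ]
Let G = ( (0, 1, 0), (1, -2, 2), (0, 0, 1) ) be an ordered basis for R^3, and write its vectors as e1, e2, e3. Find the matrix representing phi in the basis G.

[[-2, 1, -1], [3, 1, 1], [0, -2, -2]]

Let P have columns e1, ..., e3. Then [phi]_G = P^(-1) A P.
Here det P = -1, so P^(-1) is integer; computing A P first and then P^(-1)(A P) gives [[-2, 1, -1], [3, 1, 1], [0, -2, -2]].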